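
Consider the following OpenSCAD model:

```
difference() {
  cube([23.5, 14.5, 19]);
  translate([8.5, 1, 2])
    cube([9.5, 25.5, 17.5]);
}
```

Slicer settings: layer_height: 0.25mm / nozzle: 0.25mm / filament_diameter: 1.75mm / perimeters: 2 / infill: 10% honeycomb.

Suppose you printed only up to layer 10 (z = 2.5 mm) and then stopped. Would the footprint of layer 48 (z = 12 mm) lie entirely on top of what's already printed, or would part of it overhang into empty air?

Compare the two slices. At z = 2.5: the cube is present — its section is the full 23.5×14.5 rectangle (area 340.75 mm²); the 9.5×25.5 cube at (8.5, 1) contributes its full rectangle (area 242.25 mm²); After the difference (first − rest): starting from the 23.5×14.5 cube (340.75 mm²), the 9.5×25.5 cube at (8.5, 1) partially overlaps it — only the 128.25 mm² overlap (of its 242.25 mm²) is removed, clipping the outline — area = 212.50 mm². At z = 12: the cube is present — its section is the full 23.5×14.5 rectangle (area 340.75 mm²); the cube at (8.5, 1) (footprint 9.5×25.5) is included at this height (area 242.25 mm²); Subtracting the remaining from the first: starting from the 23.5×14.5 cube (340.75 mm²), the 9.5×25.5 cube at (8.5, 1) partially overlaps it — only the 128.25 mm² overlap (of its 242.25 mm²) is removed, clipping the outline — area = 212.50 mm². Checking containment: the cross-section at z = 12 is a subset of the cross-section at z = 2.5.

entirely on top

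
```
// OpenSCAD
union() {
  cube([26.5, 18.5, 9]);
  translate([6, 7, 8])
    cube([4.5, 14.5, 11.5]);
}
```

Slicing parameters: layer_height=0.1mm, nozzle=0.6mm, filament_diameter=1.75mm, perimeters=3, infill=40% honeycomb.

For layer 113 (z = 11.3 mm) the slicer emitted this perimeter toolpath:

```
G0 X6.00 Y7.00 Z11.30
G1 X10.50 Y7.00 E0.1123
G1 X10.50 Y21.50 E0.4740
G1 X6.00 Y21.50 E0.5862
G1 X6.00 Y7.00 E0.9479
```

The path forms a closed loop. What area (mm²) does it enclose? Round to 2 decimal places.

Apply the shoelace formula to the sequence of (X, Y) vertices; enclosed area = 65.25 mm².

65.25 mm²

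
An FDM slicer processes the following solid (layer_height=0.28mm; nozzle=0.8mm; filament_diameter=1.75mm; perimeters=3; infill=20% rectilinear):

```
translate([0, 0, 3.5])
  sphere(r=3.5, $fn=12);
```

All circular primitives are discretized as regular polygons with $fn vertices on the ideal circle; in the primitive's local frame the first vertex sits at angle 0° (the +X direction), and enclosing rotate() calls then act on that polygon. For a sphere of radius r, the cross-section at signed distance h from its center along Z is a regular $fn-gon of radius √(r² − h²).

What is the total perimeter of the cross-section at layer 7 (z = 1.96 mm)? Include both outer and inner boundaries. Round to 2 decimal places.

19.52 mm

At z = 1.96 mm: the r=3.5 sphere contributes a regular 12-gon of circumradius √(3.5²−1.54²) = 3.143 (perimeter = 2·12·3.143·sin(180°/12) = 19.52 mm). Overall, the cross-section is a single solid region. Total boundary length (outer) = 19.52 mm.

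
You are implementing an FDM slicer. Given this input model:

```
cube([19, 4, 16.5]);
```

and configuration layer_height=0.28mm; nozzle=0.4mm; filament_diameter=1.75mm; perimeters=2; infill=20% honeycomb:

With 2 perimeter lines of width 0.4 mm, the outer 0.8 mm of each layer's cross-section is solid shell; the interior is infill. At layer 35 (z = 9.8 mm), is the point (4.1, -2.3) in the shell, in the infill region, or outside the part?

At z = 9.8 mm: the 19×4 cube contributes its full rectangle. Overall, the cross-section is a single solid region. The nearest boundary edge runs (0.00, 0.00)→(19.00, 0.00); distance from the point to it = 2.30 mm. The point is not inside any of the regions above, so it lies outside the cross-section (2.30 mm from the nearest boundary).

outside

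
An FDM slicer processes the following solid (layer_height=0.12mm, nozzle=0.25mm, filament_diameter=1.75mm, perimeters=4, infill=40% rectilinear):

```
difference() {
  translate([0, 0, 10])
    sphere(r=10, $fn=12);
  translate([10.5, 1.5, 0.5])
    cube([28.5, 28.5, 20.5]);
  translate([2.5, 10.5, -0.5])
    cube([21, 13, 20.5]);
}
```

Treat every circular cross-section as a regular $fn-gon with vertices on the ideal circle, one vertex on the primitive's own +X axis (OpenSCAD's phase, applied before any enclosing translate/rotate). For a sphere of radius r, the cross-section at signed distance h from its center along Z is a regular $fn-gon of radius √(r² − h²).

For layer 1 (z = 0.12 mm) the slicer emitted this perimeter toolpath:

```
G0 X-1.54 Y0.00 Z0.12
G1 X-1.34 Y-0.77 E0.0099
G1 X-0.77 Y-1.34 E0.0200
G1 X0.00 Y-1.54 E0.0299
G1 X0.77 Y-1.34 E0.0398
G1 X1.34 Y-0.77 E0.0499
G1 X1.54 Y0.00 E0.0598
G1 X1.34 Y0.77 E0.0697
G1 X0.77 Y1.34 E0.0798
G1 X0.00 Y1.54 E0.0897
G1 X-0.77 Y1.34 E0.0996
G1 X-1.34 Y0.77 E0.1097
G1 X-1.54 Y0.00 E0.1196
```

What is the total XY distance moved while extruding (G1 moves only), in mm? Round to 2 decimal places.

9.59 mm

Sum the Euclidean lengths of each G1 segment: total = 9.59 mm.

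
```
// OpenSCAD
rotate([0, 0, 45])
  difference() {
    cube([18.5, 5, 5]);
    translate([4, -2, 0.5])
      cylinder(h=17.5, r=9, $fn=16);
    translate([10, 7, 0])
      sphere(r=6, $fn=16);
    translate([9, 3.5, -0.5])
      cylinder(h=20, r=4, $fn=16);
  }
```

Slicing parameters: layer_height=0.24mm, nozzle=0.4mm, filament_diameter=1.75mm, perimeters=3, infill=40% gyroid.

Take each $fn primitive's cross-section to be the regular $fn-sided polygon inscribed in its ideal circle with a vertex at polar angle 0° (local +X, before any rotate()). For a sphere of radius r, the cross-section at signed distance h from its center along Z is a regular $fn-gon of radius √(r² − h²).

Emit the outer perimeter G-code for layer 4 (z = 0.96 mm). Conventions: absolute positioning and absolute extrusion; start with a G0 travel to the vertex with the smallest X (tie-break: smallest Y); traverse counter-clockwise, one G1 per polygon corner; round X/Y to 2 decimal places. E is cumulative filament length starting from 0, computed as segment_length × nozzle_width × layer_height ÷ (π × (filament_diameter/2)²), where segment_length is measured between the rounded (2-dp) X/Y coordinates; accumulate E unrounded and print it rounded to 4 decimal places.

At z = 0.96 mm: the 18.5×5 cube contributes its full rectangle; the r=9 cylinder at (4, -2) gives a regular 16-gon of circumradius 9 (constant along its height); the r=6 sphere at (10, 7) slices to a regular 16-gon of circumradius 5.923 (√(r²−h²) with h=0.96 from center); the r=4 cylinder at (9, 3.5) contributes a regular 16-gon of circumradius 4; Subtracting the remaining from the first: starting from the 18.5×5 cube, the r=9 cylinder at (4, -2) partially overlaps it — only the 57.39 mm² overlap (of its 247.98 mm²) is removed, clipping the outline; the r=6 sphere at (10, 7) partially overlaps it — only the 11.24 mm² overlap (of its 107.39 mm²) is removed, clipping the outline; the r=4 cylinder at (9, 3.5) partially overlaps it — only the 0.02 mm² overlap (of its 48.98 mm²) is removed, clipping the outline — 1 connected region; (whole slice rotated 45° about Z — lengths, areas and connectivity unchanged). The outline is a single polygon with 8 vertices. Extrusion per mm of travel: 0.4 × 0.24 / (π × 0.875²) = 0.039912. Accumulating E over each segment gives final E = 0.8082.

G0 X7.44 Y14.51 Z0.96
G1 X7.59 Y14.29 E0.0106
G1 X8.04 Y12.02 E0.1030
G1 X7.65 Y10.04 E0.1835
G1 X7.72 Y9.71 E0.1970
G1 X8.91 Y8.91 E0.2542
G1 X13.08 Y13.08 E0.4896
G1 X9.55 Y16.62 E0.6891
G1 X7.44 Y14.51 E0.8082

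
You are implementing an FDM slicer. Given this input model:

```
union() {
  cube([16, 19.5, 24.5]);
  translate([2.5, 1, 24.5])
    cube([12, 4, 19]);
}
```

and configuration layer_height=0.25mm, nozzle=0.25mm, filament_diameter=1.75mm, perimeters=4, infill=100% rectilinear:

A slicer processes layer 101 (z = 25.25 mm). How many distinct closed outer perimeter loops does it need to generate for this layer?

1

At z = 25.25 mm: the cube does not reach this height (z outside [0, 24.5]); the cube at (2.5, 1) is present — its section is the full 12×4 rectangle; Taking the union: only the 12×4 cube at (2.5, 1) is present, so the union is just that shape — 1 connected region. The result has 1 disconnected region.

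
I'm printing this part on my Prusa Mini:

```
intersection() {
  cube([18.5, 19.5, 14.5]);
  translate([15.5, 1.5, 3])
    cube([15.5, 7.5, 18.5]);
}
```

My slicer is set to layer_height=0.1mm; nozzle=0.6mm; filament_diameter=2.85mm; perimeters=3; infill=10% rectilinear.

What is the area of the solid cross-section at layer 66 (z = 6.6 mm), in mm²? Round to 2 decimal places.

At z = 6.6 mm: the cube is present — its section is the full 18.5×19.5 rectangle (area 360.75 mm²); the 15.5×7.5 cube at (15.5, 1.5) contributes its full rectangle (area 116.25 mm²); Keeping only the common overlap: the 15.5×7.5 cube at (15.5, 1.5) partially overlaps the 18.5×19.5 cube; clipping to the common part keeps 22.50 mm² — area = 22.50 mm². Overall, the cross-section is a single solid region. Net area = 22.50 mm².

22.50 mm²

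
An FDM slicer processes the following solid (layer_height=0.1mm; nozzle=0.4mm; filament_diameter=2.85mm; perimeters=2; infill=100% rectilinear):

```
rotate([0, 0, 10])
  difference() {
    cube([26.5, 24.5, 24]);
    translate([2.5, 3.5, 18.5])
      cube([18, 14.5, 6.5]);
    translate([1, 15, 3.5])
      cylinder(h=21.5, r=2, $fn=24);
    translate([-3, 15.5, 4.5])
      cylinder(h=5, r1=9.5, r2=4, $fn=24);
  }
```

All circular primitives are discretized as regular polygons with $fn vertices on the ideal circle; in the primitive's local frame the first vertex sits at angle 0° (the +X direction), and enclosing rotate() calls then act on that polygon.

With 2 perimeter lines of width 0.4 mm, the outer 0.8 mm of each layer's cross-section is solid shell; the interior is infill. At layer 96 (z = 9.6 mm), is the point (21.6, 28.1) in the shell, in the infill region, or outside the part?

shell

At z = 9.6 mm: the cube (footprint 26.5×24.5) is included at this height; the cube at (2.5, 3.5) does not reach this height (z outside [18.5, 25]); the cylinder at (1, 15): section is a regular 24-gon, circumradius r=2; the cone at (-3, 15.5) is not intersected at this z (z outside [4.5, 9.5]); After the difference (first − rest): starting from the 26.5×24.5 cube, the r=2 cylinder at (1, 15) partially overlaps it — only the 10.01 mm² overlap (of its 12.42 mm²) is removed, clipping the outline — 1 connected region; (whole slice rotated 10° about Z — lengths, areas and connectivity unchanged). Overall, the cross-section is a single solid region. Undo the 10° rotation: the query point maps to (26.151, 23.922) in the un-rotated model frame. The nearest boundary edge runs (26.50, 24.50)→(26.50, 0.00); distance from the point to it = 0.35 mm. The point is inside the cross-section, 0.35 mm from the nearest boundary — within the 0.8 mm shell band (2 × 0.4).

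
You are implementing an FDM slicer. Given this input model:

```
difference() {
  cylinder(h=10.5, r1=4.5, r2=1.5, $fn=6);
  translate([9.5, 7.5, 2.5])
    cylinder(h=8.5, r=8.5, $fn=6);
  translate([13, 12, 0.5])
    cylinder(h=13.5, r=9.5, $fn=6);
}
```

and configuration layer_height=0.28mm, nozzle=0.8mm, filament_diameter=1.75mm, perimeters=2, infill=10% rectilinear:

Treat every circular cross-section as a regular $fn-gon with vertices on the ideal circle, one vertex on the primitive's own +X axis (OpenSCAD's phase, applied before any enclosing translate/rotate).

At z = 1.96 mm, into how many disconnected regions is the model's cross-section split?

At z = 1.96 mm: the cone: at t=0.187 of its height the radius interpolates to r₁+(r₂−r₁)t = 3.940, giving a regular 6-gon of that circumradius; the cylinder at (9.5, 7.5) does not reach this height (z outside [2.5, 11]); the cylinder at (13, 12): section is a regular 6-gon, circumradius r=9.5; Taking the first minus the rest: starting from the cone, the r=9.5 cylinder at (13, 12) misses the remaining region (no effect) — 1 connected region. The result has 1 disconnected region.

1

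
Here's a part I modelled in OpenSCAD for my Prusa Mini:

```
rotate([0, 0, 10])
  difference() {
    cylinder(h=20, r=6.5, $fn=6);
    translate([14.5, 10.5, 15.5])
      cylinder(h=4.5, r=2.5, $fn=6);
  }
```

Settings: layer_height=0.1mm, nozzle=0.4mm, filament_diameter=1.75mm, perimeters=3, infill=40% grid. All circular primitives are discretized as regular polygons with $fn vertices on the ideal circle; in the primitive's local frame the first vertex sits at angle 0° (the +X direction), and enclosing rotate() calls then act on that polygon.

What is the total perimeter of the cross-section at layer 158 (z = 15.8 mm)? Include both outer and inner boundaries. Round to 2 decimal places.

39.00 mm

At z = 15.8 mm: the r=6.5 cylinder contributes a regular 6-gon of circumradius 6.5 (perimeter = 2·6·6.500·sin(180°/6) = 39.00 mm); the r=2.5 cylinder at (14.5, 10.5) gives a regular 6-gon of circumradius 2.5 (constant along its height) (perimeter = 2·6·2.500·sin(180°/6) = 15.00 mm); Subtracting the remaining from the first: starting from the r=6.5 cylinder, the r=2.5 cylinder at (14.5, 10.5) misses the remaining region (no effect) — boundary = 39.00 mm; (rotated 10° about Z; rotation is an isometry so areas/perimeters/island counts are preserved). Overall, the cross-section is a single solid region. Total boundary length (outer) = 39.00 mm.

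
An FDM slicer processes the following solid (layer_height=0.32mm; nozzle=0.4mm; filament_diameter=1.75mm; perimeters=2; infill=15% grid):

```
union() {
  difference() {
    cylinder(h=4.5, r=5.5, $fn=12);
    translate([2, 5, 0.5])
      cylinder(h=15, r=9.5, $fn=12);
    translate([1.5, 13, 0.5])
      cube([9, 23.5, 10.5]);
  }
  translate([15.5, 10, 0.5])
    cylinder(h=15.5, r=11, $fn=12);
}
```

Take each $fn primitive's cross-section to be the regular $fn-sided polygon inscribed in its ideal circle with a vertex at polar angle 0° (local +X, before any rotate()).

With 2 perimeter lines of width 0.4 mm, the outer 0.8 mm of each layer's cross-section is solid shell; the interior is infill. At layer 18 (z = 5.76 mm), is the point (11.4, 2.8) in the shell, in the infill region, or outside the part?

At z = 5.76 mm: the cylinder is not intersected at this z (z outside [0, 4.5]); the r=9.5 cylinder at (2, 5) gives a regular 12-gon of circumradius 9.5 (constant along its height); the cube at (1.5, 13) is present — its section is the full 9×23.5 rectangle; After the difference (first − rest): the first operand is absent here, so nothing remains; the r=11 cylinder at (15.5, 10) gives a regular 12-gon of circumradius 11 (constant along its height); Merging all regions: only the r=11 cylinder at (15.5, 10) is present, so the union is just that shape — 1 connected region. Overall, the cross-section is a single solid region. The nearest boundary edge runs (10.00, 0.47)→(15.50, -1.00); distance from the point to it = 2.61 mm. The point is inside the cross-section and 2.61 mm from the nearest boundary — more than the 0.8 mm shell width (2 × 0.4), so it's in the infill interior.

infill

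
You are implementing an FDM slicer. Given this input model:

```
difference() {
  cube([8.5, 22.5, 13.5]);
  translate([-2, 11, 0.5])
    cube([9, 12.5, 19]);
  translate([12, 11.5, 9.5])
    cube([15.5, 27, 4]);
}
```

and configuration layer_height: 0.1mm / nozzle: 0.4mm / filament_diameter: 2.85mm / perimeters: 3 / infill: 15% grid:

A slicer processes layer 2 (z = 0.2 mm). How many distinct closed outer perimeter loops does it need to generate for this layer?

1

At z = 0.2 mm: the cube is present — its section is the full 8.5×22.5 rectangle; the cube at (-2, 11) is not intersected at this z (z outside [0.5, 19.5]); the cube at (12, 11.5) does not reach this height (z outside [9.5, 13.5]); Taking the first minus the rest: none of the subtracted shapes is present at this height, so the 8.5×22.5 cube is unchanged — 1 connected region. The result has 1 disconnected region.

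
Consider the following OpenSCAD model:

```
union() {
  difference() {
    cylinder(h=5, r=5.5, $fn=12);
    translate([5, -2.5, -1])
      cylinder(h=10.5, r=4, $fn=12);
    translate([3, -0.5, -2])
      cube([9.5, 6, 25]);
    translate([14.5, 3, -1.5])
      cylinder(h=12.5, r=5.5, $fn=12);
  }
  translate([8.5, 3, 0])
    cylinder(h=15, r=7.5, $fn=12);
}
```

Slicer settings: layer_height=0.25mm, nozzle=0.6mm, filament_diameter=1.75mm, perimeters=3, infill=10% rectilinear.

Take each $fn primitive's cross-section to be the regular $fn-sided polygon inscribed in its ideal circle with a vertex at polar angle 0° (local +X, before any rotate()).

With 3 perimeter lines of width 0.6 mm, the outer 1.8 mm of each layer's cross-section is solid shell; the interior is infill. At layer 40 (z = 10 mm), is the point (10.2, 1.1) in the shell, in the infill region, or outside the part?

infill

At z = 10 mm: the cylinder is not intersected at this z (z outside [0, 5]); the cylinder at (5, -2.5) is not intersected at this z (z outside [-1, 9.5]); the cube at (3, -0.5) is present — its section is the full 9.5×6 rectangle; the cylinder at (14.5, 3): section is a regular 12-gon, circumradius r=5.5; Taking the first minus the rest: the first operand is absent here, so nothing remains; the cylinder at (8.5, 3): section is a regular 12-gon, circumradius r=7.5; Taking the union: only the r=7.5 cylinder at (8.5, 3) is present, so the union is just that shape — 1 connected region. Overall, the cross-section is a single solid region. The nearest boundary edge runs (12.25, -3.50)→(15.00, -0.75); distance from the point to it = 4.70 mm. The point is inside the cross-section and 4.70 mm from the nearest boundary — more than the 1.8 mm shell width (3 × 0.6), so it's in the infill interior.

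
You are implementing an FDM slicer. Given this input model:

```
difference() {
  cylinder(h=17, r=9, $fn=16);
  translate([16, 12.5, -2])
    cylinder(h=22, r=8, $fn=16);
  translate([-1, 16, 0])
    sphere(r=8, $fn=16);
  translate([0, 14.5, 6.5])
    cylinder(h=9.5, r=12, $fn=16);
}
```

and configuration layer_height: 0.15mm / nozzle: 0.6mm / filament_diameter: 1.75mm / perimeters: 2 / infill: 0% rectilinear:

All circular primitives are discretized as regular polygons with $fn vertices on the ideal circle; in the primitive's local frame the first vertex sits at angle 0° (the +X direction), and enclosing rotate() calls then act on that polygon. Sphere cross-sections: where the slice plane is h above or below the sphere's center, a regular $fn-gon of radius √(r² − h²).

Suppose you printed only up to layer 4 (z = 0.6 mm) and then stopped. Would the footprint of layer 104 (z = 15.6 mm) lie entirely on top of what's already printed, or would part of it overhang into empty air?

entirely on top

Compare the two slices. At z = 0.6: the cylinder: section is a regular 16-gon, circumradius r=9 (area = (16/2)·9.000²·sin(360°/16) = 247.98 mm²); the cylinder at (16, 12.5): section is a regular 16-gon, circumradius r=8 (area = (16/2)·8.000²·sin(360°/16) = 195.93 mm²); the r=8 sphere at (-1, 16) slices to a regular 16-gon of circumradius 7.977 (√(r²−h²) with h=0.6 from center) (area = (16/2)·7.977²·sin(360°/16) = 194.83 mm²); the cylinder at (0, 14.5) is absent (z outside [6.5, 16]); Taking the first minus the rest: starting from the r=9 cylinder (247.98 mm²), the r=8 cylinder at (16, 12.5) misses the remaining region (no effect); the r=8 sphere at (-1, 16) partially overlaps it — only the 2.30 mm² overlap (of its 194.83 mm²) is removed, clipping the outline — area = 245.68 mm². At z = 15.6: the r=9 cylinder contributes a regular 16-gon of circumradius 9 (area = (16/2)·9.000²·sin(360°/16) = 247.98 mm²); the r=8 cylinder at (16, 12.5) contributes a regular 16-gon of circumradius 8 (area = (16/2)·8.000²·sin(360°/16) = 195.93 mm²); the sphere at (-1, 16) is absent (|z−center|=15.600 > r=8); the cylinder at (0, 14.5): section is a regular 16-gon, circumradius r=12 (area = (16/2)·12.000²·sin(360°/16) = 440.85 mm²); Subtracting the remaining from the first: starting from the r=9 cylinder (247.98 mm²), the r=8 cylinder at (16, 12.5) misses the remaining region (no effect); the r=12 cylinder at (0, 14.5) partially overlaps it — only the 62.59 mm² overlap (of its 440.85 mm²) is removed, clipping the outline — area = 185.39 mm². Checking containment: the cross-section at z = 15.6 is a subset of the cross-section at z = 0.6.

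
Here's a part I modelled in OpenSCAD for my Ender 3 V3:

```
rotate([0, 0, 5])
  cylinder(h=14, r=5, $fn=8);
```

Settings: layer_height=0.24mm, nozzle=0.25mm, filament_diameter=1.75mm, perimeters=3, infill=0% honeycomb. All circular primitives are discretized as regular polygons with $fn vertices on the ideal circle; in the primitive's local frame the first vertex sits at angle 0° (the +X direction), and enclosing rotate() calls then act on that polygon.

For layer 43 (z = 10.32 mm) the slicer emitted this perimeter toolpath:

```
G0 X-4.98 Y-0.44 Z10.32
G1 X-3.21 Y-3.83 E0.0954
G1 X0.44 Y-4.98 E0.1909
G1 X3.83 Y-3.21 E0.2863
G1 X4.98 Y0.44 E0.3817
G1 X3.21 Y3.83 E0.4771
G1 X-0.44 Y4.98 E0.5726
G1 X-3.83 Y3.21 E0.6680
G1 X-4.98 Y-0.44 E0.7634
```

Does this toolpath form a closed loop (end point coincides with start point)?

yes

Start point (G0): (-4.98, -0.44). End point (last G1): the path returns to the start — closed.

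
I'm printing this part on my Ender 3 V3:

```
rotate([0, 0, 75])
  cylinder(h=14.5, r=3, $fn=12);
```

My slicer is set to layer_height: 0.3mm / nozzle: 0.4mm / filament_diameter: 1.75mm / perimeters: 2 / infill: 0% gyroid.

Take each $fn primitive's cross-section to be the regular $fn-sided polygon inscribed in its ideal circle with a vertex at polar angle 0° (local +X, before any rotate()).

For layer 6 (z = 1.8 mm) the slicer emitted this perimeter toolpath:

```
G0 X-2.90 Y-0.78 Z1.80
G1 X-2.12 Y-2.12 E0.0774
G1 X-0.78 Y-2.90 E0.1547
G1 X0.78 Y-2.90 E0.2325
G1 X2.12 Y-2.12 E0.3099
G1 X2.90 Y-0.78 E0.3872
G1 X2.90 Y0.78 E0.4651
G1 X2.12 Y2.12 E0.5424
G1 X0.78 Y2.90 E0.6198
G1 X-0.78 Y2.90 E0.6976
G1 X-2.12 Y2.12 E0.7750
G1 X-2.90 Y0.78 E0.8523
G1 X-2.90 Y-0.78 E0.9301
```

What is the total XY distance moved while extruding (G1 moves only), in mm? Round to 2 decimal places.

18.64 mm

Sum the Euclidean lengths of each G1 segment: total = 18.64 mm.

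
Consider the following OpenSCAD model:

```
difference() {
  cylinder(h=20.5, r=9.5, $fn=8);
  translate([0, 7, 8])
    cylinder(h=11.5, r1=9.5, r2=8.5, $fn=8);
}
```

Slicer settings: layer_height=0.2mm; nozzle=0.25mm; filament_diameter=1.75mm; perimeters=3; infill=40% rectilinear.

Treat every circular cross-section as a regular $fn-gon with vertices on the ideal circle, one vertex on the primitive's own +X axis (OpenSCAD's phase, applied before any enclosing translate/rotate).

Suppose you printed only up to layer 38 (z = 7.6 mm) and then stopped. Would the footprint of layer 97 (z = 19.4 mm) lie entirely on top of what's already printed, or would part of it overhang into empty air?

entirely on top

Compare the two slices. At z = 7.6: the r=9.5 cylinder contributes a regular 8-gon of circumradius 9.5 (area = (8/2)·9.500²·sin(360°/8) = 255.27 mm²); the cone at (0, 7) is absent (z outside [8, 19.5]); Subtracting the remaining from the first: none of the subtracted shapes is present at this height, so the r=9.5 cylinder is unchanged — area = 255.27 mm². At z = 19.4: the cylinder: section is a regular 8-gon, circumradius r=9.5 (area = (8/2)·9.500²·sin(360°/8) = 255.27 mm²); the cone at (0, 7) contributes a regular 8-gon of circumradius 8.509 (interpolated between r1=9.5 and r2=8.5 at t=0.991) (area = (8/2)·8.509²·sin(360°/8) = 204.77 mm²); Subtracting the remaining from the first: starting from the r=9.5 cylinder (255.27 mm²), the cone at (0, 7) partially overlaps it — only the 112.92 mm² overlap (of its 204.77 mm²) is removed, clipping the outline — area = 142.35 mm². Checking containment: the cross-section at z = 19.4 is a subset of the cross-section at z = 7.6.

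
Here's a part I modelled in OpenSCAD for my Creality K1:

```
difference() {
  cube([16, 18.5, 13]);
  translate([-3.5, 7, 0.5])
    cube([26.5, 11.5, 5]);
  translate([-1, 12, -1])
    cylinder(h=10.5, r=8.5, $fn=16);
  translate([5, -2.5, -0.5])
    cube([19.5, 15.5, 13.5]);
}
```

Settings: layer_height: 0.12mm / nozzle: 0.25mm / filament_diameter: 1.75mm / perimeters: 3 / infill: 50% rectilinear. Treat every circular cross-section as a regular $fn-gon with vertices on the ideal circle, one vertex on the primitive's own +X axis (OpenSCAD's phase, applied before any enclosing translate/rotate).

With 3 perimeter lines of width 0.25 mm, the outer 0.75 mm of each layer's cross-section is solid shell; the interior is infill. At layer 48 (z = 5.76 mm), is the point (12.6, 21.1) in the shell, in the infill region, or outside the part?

At z = 5.76 mm: the cube is present — its section is the full 16×18.5 rectangle; the cube at (-3.5, 7) does not reach this height (z outside [0.5, 5.5]); the r=8.5 cylinder at (-1, 12) contributes a regular 16-gon of circumradius 8.5; the cube at (5, -2.5) is present — its section is the full 19.5×15.5 rectangle; After the difference (first − rest): starting from the 16×18.5 cube, the r=8.5 cylinder at (-1, 12) partially overlaps it — only the 88.87 mm² overlap (of its 221.19 mm²) is removed, clipping the outline; the 19.5×15.5 cube at (5, -2.5) partially overlaps it — only the 130.95 mm² overlap (of its 302.25 mm²) is removed, clipping the outline — 2 connected regions. Overall, the cross-section has 2 separate islands. The nearest boundary edge runs (4.28, 18.50)→(16.00, 18.50); distance from the point to it = 2.60 mm. The point is not inside any of the regions above, so it lies outside the cross-section (2.60 mm from the nearest boundary).

outside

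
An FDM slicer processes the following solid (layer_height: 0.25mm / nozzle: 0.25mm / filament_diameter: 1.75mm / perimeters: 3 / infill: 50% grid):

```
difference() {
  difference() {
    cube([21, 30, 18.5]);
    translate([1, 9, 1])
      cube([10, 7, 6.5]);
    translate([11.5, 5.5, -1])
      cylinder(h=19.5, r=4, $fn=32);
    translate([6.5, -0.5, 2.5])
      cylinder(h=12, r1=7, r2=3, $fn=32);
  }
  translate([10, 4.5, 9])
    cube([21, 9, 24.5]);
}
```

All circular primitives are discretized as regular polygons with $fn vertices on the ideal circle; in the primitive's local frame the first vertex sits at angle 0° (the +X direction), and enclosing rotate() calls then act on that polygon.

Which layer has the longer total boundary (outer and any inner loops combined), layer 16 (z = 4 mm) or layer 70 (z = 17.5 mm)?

Layer 16 (z = 4): the 21×30 cube contributes its full rectangle (perimeter 102.00 mm); the cube at (1, 9) (footprint 10×7) is included at this height (perimeter 34.00 mm); the cylinder at (11.5, 5.5): section is a regular 32-gon, circumradius r=4 (perimeter = 2·32·4.000·sin(180°/32) = 25.09 mm); the cone at (6.5, -0.5): at t=0.125 of its height the radius interpolates to r₁+(r₂−r₁)t = 6.500, giving a regular 32-gon of that circumradius (perimeter = 2·32·6.500·sin(180°/32) = 40.78 mm); Taking the first minus the rest: starting from the 21×30 cube, the 10×7 cube at (1, 9) lies wholly inside it (removes its full 70.00 mm² and its 34.00 mm outline becomes a hole wall); the r=4 cylinder at (11.5, 5.5) partially overlaps it — only the 49.55 mm² overlap (of its 49.94 mm²) is removed, clipping the outline; the cone at (6.5, -0.5) partially overlaps it — only the 47.29 mm² overlap (of its 131.88 mm²) is removed, clipping the outline — boundary = 149.53 mm; the cube at (10, 4.5) is not intersected at this z (z outside [9, 33.5]); Subtracting the remaining from the first: none of the subtracted shapes is present at this height, so that combined region is unchanged — boundary = 149.53 mm. So its perimeter = 149.53 mm. Layer 70 (z = 17.5): the cube (footprint 21×30) is included at this height (perimeter 102.00 mm); the cube at (1, 9) is absent (z outside [1, 7.5]); the cylinder at (11.5, 5.5): section is a regular 32-gon, circumradius r=4 (perimeter = 2·32·4.000·sin(180°/32) = 25.09 mm); the cone at (6.5, -0.5) is not intersected at this z (z outside [2.5, 14.5]); Subtracting the remaining from the first: starting from the 21×30 cube, the r=4 cylinder at (11.5, 5.5) lies wholly inside it (removes its full 49.94 mm² and its 25.09 mm outline becomes a hole wall) — boundary (outer + 1 inner loop) = 127.09 mm; the 21×9 cube at (10, 4.5) contributes its full rectangle (perimeter 60.00 mm); After the difference (first − rest): starting from that combined region, the 21×9 cube at (10, 4.5) partially overlaps it — only the 75.23 mm² overlap (of its 189.00 mm²) is removed, clipping the outline — boundary = 130.21 mm. So its perimeter = 130.21 mm. Layer 16 is larger (149.53 vs 130.21 mm).

layer 16 (z = 4 mm)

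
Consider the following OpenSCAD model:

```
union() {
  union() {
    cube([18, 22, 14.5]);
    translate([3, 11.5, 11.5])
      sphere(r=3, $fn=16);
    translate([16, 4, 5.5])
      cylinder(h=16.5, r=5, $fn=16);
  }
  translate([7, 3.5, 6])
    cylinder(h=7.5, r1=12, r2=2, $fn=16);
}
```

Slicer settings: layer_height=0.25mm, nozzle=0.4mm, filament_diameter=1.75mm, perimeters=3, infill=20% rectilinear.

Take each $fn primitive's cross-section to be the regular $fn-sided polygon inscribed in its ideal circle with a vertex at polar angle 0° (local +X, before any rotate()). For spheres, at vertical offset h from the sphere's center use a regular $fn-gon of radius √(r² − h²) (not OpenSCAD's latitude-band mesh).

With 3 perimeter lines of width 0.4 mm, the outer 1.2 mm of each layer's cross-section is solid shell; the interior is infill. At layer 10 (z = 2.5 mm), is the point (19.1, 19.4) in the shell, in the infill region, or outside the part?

At z = 2.5 mm: the 18×22 cube contributes its full rectangle; the sphere at (3, 11.5) does not reach this height (|z−center|=9.000 > r=3); the cylinder at (16, 4) is not intersected at this z (z outside [5.5, 22]); Taking the union: only the 18×22 cube is present, so the union is just that shape — 1 connected region; the cone at (7, 3.5) does not reach this height (z outside [6, 13.5]); Merging all regions: only that combined region is present, so the union is just that shape — 1 connected region. Overall, the cross-section is a single solid region. The nearest boundary edge runs (18.00, 0.00)→(18.00, 22.00); distance from the point to it = 1.10 mm. The point is not inside any of the regions above, so it lies outside the cross-section (1.10 mm from the nearest boundary).

outside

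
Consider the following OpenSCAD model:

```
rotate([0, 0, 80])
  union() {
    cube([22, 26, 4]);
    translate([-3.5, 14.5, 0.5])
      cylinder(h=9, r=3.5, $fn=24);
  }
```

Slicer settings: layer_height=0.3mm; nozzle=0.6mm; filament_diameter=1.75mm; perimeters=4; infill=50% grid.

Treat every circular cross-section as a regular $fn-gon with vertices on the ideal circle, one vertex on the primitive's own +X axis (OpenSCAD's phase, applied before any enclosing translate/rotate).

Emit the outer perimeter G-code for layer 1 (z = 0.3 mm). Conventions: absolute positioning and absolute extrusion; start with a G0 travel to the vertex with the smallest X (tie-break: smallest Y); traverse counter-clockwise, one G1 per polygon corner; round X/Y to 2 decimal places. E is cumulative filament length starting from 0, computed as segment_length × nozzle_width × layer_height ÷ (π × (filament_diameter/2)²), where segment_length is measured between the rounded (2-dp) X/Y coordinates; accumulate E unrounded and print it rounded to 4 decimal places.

G0 X-25.61 Y4.51 Z0.30
G1 X0.00 Y0.00 E1.9460
G1 X3.82 Y21.67 E3.5927
G1 X-21.78 Y26.18 E5.5380
G1 X-25.61 Y4.51 E7.1848

At z = 0.3 mm: the cube is present — its section is the full 22×26 rectangle; the cylinder at (-3.5, 14.5) is absent (z outside [0.5, 9.5]); Taking the union: only the 22×26 cube is present, so the union is just that shape — 1 connected region; (whole slice rotated 80° about Z — lengths, areas and connectivity unchanged). The outline is a single polygon with 4 vertices. Extrusion per mm of travel: 0.6 × 0.3 / (π × 0.875²) = 0.074835. Accumulating E over each segment gives final E = 7.1848.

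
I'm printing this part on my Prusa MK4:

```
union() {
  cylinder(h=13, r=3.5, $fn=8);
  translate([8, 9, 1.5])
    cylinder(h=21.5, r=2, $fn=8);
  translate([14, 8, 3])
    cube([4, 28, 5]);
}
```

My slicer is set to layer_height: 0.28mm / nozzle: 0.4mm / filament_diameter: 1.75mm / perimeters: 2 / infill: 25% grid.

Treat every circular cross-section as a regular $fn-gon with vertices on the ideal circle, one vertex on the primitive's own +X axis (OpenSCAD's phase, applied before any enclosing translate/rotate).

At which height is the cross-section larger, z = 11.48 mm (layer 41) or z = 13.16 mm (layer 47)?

layer 41 (z = 11.48 mm)

Layer 41 (z = 11.48): the r=3.5 cylinder contributes a regular 8-gon of circumradius 3.5 (area = (8/2)·3.500²·sin(360°/8) = 34.65 mm²); the r=2 cylinder at (8, 9) gives a regular 8-gon of circumradius 2 (constant along its height) (area = (8/2)·2.000²·sin(360°/8) = 11.31 mm²); the cube at (14, 8) does not reach this height (z outside [3, 8]); Combining (union): the 2 present regions are separate (no shared area or edge), so areas and boundary lengths simply add and each stays a separate island — area = 45.96 mm². So its area = 45.96 mm². Layer 47 (z = 13.16): the cylinder does not reach this height (z outside [0, 13]); the r=2 cylinder at (8, 9) gives a regular 8-gon of circumradius 2 (constant along its height) (area = (8/2)·2.000²·sin(360°/8) = 11.31 mm²); the cube at (14, 8) is absent (z outside [3, 8]); Taking the union: only the r=2 cylinder at (8, 9) is present, so the union is just that shape — area = 11.31 mm². So its area = 11.31 mm². Layer 41 is larger (45.96 vs 11.31 mm²).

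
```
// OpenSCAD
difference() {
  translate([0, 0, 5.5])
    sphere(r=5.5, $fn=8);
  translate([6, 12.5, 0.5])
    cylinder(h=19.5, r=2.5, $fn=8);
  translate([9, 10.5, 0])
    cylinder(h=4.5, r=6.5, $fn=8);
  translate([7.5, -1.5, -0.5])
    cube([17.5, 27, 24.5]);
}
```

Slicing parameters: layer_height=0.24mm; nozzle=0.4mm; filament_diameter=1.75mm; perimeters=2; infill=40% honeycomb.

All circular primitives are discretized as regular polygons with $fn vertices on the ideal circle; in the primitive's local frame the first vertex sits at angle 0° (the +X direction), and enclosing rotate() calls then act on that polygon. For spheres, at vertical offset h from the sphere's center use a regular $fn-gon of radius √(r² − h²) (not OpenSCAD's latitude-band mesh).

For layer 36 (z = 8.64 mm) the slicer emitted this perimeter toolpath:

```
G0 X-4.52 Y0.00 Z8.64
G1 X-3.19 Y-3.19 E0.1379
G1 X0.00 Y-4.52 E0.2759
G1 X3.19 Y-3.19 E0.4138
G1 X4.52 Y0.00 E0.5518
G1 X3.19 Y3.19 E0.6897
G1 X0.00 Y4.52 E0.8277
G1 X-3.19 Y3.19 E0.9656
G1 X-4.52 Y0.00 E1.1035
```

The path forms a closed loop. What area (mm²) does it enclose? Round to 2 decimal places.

57.68 mm²

Apply the shoelace formula to the sequence of (X, Y) vertices; enclosed area = 57.68 mm².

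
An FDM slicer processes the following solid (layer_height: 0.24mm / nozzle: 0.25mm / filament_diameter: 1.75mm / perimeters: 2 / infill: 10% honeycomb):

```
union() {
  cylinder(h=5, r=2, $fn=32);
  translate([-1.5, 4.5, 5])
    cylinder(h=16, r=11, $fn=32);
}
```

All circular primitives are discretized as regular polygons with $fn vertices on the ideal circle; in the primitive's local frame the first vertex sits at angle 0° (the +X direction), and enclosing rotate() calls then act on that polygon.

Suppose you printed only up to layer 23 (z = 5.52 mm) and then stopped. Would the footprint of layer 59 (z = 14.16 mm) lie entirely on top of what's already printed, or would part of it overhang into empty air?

entirely on top

Compare the two slices. At z = 5.52: the cylinder does not reach this height (z outside [0, 5]); the r=11 cylinder at (-1.5, 4.5) contributes a regular 32-gon of circumradius 11 (area = (32/2)·11.000²·sin(360°/32) = 377.69 mm²); Merging all regions: only the r=11 cylinder at (-1.5, 4.5) is present, so the union is just that shape — area = 377.69 mm². At z = 14.16: the cylinder is not intersected at this z (z outside [0, 5]); the cylinder at (-1.5, 4.5): section is a regular 32-gon, circumradius r=11 (area = (32/2)·11.000²·sin(360°/32) = 377.69 mm²); Merging all regions: only the r=11 cylinder at (-1.5, 4.5) is present, so the union is just that shape — area = 377.69 mm². Checking containment: the cross-section at z = 14.16 is a subset of the cross-section at z = 5.52.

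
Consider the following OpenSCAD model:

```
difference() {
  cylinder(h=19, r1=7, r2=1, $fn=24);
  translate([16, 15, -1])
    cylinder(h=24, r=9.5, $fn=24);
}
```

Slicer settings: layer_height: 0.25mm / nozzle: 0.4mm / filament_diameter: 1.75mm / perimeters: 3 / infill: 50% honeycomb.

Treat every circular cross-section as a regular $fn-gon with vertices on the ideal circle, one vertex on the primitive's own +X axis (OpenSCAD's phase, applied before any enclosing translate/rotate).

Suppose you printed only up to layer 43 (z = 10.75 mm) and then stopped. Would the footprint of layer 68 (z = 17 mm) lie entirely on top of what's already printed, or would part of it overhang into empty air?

entirely on top

Compare the two slices. At z = 10.75: the cone contributes a regular 24-gon of circumradius 3.605 (interpolated between r1=7 and r2=1 at t=0.566) (area = (24/2)·3.605²·sin(360°/24) = 40.37 mm²); the cylinder at (16, 15): section is a regular 24-gon, circumradius r=9.5 (area = (24/2)·9.500²·sin(360°/24) = 280.30 mm²); Subtracting the remaining from the first: starting from the cone (40.37 mm²), the r=9.5 cylinder at (16, 15) misses the remaining region (no effect) — area = 40.37 mm². At z = 17: the cone: at t=0.895 of its height the radius interpolates to r₁+(r₂−r₁)t = 1.632, giving a regular 24-gon of that circumradius (area = (24/2)·1.632²·sin(360°/24) = 8.27 mm²); the r=9.5 cylinder at (16, 15) contributes a regular 24-gon of circumradius 9.5 (area = (24/2)·9.500²·sin(360°/24) = 280.30 mm²); Taking the first minus the rest: starting from the cone (8.27 mm²), the r=9.5 cylinder at (16, 15) misses the remaining region (no effect) — area = 8.27 mm². Checking containment: the cross-section at z = 17 is a subset of the cross-section at z = 10.75.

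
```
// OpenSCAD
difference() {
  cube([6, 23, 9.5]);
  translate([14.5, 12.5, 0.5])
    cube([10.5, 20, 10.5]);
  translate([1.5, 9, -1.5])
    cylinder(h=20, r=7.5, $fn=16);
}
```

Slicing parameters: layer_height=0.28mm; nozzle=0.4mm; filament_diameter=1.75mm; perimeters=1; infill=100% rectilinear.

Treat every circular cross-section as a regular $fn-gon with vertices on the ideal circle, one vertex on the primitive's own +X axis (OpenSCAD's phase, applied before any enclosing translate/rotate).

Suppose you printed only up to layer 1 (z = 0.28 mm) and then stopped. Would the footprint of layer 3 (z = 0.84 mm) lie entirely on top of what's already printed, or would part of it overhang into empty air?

Compare the two slices. At z = 0.28: the cube (footprint 6×23) is included at this height (area 138.00 mm²); the cube at (14.5, 12.5) is absent (z outside [0.5, 11]); the r=7.5 cylinder at (1.5, 9) gives a regular 16-gon of circumradius 7.5 (constant along its height) (area = (16/2)·7.500²·sin(360°/16) = 172.21 mm²); Subtracting the remaining from the first: starting from the 6×23 cube (138.00 mm²), the r=7.5 cylinder at (1.5, 9) partially overlaps it — only the 84.28 mm² overlap (of its 172.21 mm²) is removed, clipping the outline — area = 53.72 mm². At z = 0.84: the 6×23 cube contributes its full rectangle (area 138.00 mm²); the cube at (14.5, 12.5) is present — its section is the full 10.5×20 rectangle (area 210.00 mm²); the cylinder at (1.5, 9): section is a regular 16-gon, circumradius r=7.5 (area = (16/2)·7.500²·sin(360°/16) = 172.21 mm²); Subtracting the remaining from the first: starting from the 6×23 cube (138.00 mm²), the 10.5×20 cube at (14.5, 12.5) misses the remaining region (no effect); the r=7.5 cylinder at (1.5, 9) partially overlaps it — only the 84.28 mm² overlap (of its 172.21 mm²) is removed, clipping the outline — area = 53.72 mm². Checking containment: the cross-section at z = 0.84 is a subset of the cross-section at z = 0.28.

entirely on top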